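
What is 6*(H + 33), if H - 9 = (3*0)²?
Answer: 252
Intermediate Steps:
H = 9 (H = 9 + (3*0)² = 9 + 0² = 9 + 0 = 9)
6*(H + 33) = 6*(9 + 33) = 6*42 = 252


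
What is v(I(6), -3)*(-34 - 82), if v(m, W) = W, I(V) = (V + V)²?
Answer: 348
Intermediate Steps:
I(V) = 4*V² (I(V) = (2*V)² = 4*V²)
v(I(6), -3)*(-34 - 82) = -3*(-34 - 82) = -3*(-116) = 348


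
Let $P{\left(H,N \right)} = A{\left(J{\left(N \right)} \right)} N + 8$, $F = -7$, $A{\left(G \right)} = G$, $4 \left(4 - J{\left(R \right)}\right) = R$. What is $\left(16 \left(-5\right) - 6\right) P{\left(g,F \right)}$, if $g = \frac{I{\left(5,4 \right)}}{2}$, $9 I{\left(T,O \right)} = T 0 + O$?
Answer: $\frac{5547}{2} \approx 2773.5$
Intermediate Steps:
$J{\left(R \right)} = 4 - \frac{R}{4}$
$I{\left(T,O \right)} = \frac{O}{9}$ ($I{\left(T,O \right)} = \frac{T 0 + O}{9} = \frac{0 + O}{9} = \frac{O}{9}$)
$g = \frac{2}{9}$ ($g = \frac{\frac{1}{9} \cdot 4}{2} = \frac{4}{9} \cdot \frac{1}{2} = \frac{2}{9} \approx 0.22222$)
$P{\left(H,N \right)} = 8 + N \left(4 - \frac{N}{4}\right)$ ($P{\left(H,N \right)} = \left(4 - \frac{N}{4}\right) N + 8 = N \left(4 - \frac{N}{4}\right) + 8 = 8 + N \left(4 - \frac{N}{4}\right)$)
$\left(16 \left(-5\right) - 6\right) P{\left(g,F \right)} = \left(16 \left(-5\right) - 6\right) \left(8 - - \frac{7 \left(-16 - 7\right)}{4}\right) = \left(-80 - 6\right) \left(8 - \left(- \frac{7}{4}\right) \left(-23\right)\right) = - 86 \left(8 - \frac{161}{4}\right) = \left(-86\right) \left(- \frac{129}{4}\right) = \frac{5547}{2}$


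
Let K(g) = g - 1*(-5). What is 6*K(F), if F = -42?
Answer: -222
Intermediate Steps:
K(g) = 5 + g (K(g) = g + 5 = 5 + g)
6*K(F) = 6*(5 - 42) = 6*(-37) = -222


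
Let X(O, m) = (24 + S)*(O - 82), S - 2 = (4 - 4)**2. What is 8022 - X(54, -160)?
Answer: 8750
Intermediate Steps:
S = 2 (S = 2 + (4 - 4)**2 = 2 + 0**2 = 2 + 0 = 2)
X(O, m) = -2132 + 26*O (X(O, m) = (24 + 2)*(O - 82) = 26*(-82 + O) = -2132 + 26*O)
8022 - X(54, -160) = 8022 - (-2132 + 26*54) = 8022 - (-2132 + 1404) = 8022 - 1*(-728) = 8022 + 728 = 8750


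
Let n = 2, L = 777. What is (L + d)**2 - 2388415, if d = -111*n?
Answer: -2080390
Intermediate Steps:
d = -222 (d = -111*2 = -222)
(L + d)**2 - 2388415 = (777 - 222)**2 - 2388415 = 555**2 - 2388415 = 308025 - 2388415 = -2080390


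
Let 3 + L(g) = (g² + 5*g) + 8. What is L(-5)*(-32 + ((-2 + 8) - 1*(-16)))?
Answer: -50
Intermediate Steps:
L(g) = 5 + g² + 5*g (L(g) = -3 + ((g² + 5*g) + 8) = -3 + (8 + g² + 5*g) = 5 + g² + 5*g)
L(-5)*(-32 + ((-2 + 8) - 1*(-16))) = (5 + (-5)² + 5*(-5))*(-32 + ((-2 + 8) - 1*(-16))) = (5 + 25 - 25)*(-32 + (6 + 16)) = 5*(-32 + 22) = 5*(-10) = -50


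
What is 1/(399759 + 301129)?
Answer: 1/700888 ≈ 1.4268e-6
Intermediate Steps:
1/(399759 + 301129) = 1/700888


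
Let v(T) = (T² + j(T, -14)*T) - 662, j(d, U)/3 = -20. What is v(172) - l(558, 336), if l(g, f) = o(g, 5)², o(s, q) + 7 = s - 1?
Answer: -283898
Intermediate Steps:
o(s, q) = -8 + s (o(s, q) = -7 + (s - 1) = -7 + (-1 + s) = -8 + s)
j(d, U) = -60 (j(d, U) = 3*(-20) = -60)
l(g, f) = (-8 + g)²
v(T) = -662 + T² - 60*T (v(T) = (T² - 60*T) - 662 = -662 + T² - 60*T)
v(172) - l(558, 336) = (-662 + 172² - 60*172) - (-8 + 558)² = (-662 + 29584 - 10320) - 1*550² = 18602 - 1*302500 = 18602 - 302500 = -283898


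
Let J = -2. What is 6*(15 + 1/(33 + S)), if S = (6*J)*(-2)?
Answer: 1712/19 ≈ 90.105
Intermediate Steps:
S = 24 (S = (6*(-2))*(-2) = -12*(-2) = 24)
6*(15 + 1/(33 + S)) = 6*(15 + 1/(33 + 24)) = 6*(15 + 1/57) = 6*(856/57) = 1712/19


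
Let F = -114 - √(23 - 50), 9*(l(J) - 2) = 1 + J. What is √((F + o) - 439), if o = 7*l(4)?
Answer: √(-4816 - 27*I*√3)/3 ≈ 0.11231 - 23.133*I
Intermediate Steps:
l(J) = 19/9 + J/9 (l(J) = 2 + (1 + J)/9 = 2 + (⅑ + J/9) = 19/9 + J/9)
o = 161/9 (o = 7*(19/9 + (⅑)*4) = 7*(19/9 + 4/9) = 7*(23/9) = 161/9 ≈ 17.889)
F = -114 - 3*I*√3 (F = -114 - √(-27) = -114 - 3*I*√3 ≈ -114.0 - 5.1962*I)
√((F + o) - 439) = √(((-114 - 3*I*√3) + 161/9) - 439) = √((-865/9 - 3*I*√3) - 439) = √(-4816/9 - 3*I*√3)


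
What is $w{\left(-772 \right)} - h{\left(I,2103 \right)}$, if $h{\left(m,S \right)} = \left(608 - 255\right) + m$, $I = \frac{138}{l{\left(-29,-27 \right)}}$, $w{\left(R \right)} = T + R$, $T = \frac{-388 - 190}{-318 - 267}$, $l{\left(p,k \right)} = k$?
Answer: $- \frac{654557}{585} \approx -1118.9$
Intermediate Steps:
$T = \frac{578}{585}$ ($T = - \frac{578}{-585} = \left(-578\right) \left(- \frac{1}{585}\right) = \frac{578}{585} \approx 0.98803$)
$w{\left(R \right)} = \frac{578}{585} + R$
$I = - \frac{46}{9}$ ($I = \frac{138}{-27} = 138 \left(- \frac{1}{27}\right) = - \frac{46}{9} \approx -5.1111$)
$h{\left(m,S \right)} = 353 + m$
$w{\left(-772 \right)} - h{\left(I,2103 \right)} = \left(\frac{578}{585} - 772\right) - \left(353 - \frac{46}{9}\right) = - \frac{451042}{585} - \frac{3131}{9} = - \frac{654557}{585}$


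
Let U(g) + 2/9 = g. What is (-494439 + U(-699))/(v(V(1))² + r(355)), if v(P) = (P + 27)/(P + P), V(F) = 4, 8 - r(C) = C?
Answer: 285199616/191223 ≈ 1491.5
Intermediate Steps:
r(C) = 8 - C
v(P) = (27 + P)/(2*P) (v(P) = (27 + P)/((2*P)) = (27 + P)*(1/(2*P)) = (27 + P)/(2*P))
U(g) = -2/9 + g
(-494439 + U(-699))/(v(V(1))² + r(355)) = (-494439 + (-2/9 - 699))/(((½)*(27 + 4)/4)² + (8 - 1*355)) = (-494439 - 6293/9)/(((½)*(¼)*31)² + (8 - 355)) = -4456244/(9*((31/8)² - 347)) = -4456244/(9*(961/64 - 347)) = -4456244/(9*(-21247/64)) = -4456244/9*(-64/21247) = 285199616/191223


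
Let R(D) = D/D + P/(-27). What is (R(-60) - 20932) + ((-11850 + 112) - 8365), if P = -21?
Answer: -369299/9 ≈ -41033.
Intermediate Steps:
R(D) = 16/9 (R(D) = D/D - 21/(-27) = 1 - 21*(-1/27) = 1 + 7/9 = 16/9)
(R(-60) - 20932) + ((-11850 + 112) - 8365) = (16/9 - 20932) + ((-11850 + 112) - 8365) = -188372/9 + (-11738 - 8365) = -188372/9 - 20103 = -369299/9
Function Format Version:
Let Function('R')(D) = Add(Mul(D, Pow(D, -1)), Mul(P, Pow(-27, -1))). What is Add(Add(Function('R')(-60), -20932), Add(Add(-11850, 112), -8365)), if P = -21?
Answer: Rational(-369299, 9) ≈ -41033.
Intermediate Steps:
Function('R')(D) = Rational(16, 9) (Function('R')(D) = Add(Mul(D, Pow(D, -1)), Mul(-21, Pow(-27, -1))) = Add(1, Mul(-21, Rational(-1, 27))) = Add(1, Rational(7, 9)) = Rational(16, 9))
Add(Add(Function('R')(-60), -20932), Add(Add(-11850, 112), -8365)) = Add(Add(Rational(16, 9), -20932), Add(Add(-11850, 112), -8365)) = Add(Rational(-188372, 9), Add(-11738, -8365)) = Add(Rational(-188372, 9), -20103) = Rational(-369299, 9)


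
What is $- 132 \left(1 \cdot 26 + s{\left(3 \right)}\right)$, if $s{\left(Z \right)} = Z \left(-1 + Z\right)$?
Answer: $-4224$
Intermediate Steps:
$- 132 \left(1 \cdot 26 + s{\left(3 \right)}\right) = - 132 \left(1 \cdot 26 + 3 \left(-1 + 3\right)\right) = - 132 \left(26 + 3 \cdot 2\right) = - 132 \left(26 + 6\right) = \left(-132\right) 32 = -4224$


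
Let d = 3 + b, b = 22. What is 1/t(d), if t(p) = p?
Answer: 1/25 ≈ 0.040000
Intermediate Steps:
d = 25 (d = 3 + 22 = 25)
1/t(d) = 1/25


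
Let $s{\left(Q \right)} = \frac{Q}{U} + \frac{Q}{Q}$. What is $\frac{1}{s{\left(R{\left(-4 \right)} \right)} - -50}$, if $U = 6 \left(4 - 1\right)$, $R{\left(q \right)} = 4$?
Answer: $\frac{9}{461} \approx 0.019523$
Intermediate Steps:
$U = 18$ ($U = 6 \cdot 3 = 18$)
$s{\left(Q \right)} = 1 + \frac{Q}{18}$ ($s{\left(Q \right)} = \frac{Q}{18} + \frac{Q}{Q} = Q \frac{1}{18} + 1 = \frac{Q}{18} + 1 = 1 + \frac{Q}{18}$)
$\frac{1}{s{\left(R{\left(-4 \right)} \right)} - -50} = \frac{1}{\left(1 + \frac{1}{18} \cdot 4\right) - -50} = \frac{1}{\left(1 + \frac{2}{9}\right) + \left(-440 + 490\right)} = \frac{1}{\frac{11}{9} + 50} = \frac{1}{\frac{461}{9}} = \frac{9}{461}$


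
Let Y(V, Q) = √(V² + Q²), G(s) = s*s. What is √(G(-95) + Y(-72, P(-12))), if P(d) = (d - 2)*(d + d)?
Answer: √(9025 + 24*√205) ≈ 96.792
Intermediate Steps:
G(s) = s²
P(d) = 2*d*(-2 + d) (P(d) = (-2 + d)*(2*d) = 2*d*(-2 + d))
Y(V, Q) = √(Q² + V²)
√(G(-95) + Y(-72, P(-12))) = √((-95)² + √((2*(-12)*(-2 - 12))² + (-72)²)) = √(9025 + √((2*(-12)*(-14))² + 5184)) = √(9025 + √(336² + 5184)) = √(9025 + √(112896 + 5184)) = √(9025 + √118080) = √(9025 + 24*√205)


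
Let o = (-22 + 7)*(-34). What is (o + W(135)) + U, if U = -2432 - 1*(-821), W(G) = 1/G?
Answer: -148634/135 ≈ -1101.0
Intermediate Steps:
o = 510 (o = -15*(-34) = 510)
U = -1611 (U = -2432 + 821 = -1611)
(o + W(135)) + U = (510 + 1/135) - 1611 = 68851/135 - 1611 = -148634/135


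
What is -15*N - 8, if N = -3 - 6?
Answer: 127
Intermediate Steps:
N = -9
-15*N - 8 = -15*(-9) - 8 = 135 - 8 = 127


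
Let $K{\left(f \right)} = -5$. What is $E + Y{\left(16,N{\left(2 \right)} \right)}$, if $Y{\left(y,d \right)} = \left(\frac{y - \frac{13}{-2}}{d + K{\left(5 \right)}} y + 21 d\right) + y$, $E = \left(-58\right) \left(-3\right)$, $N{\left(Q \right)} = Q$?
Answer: $112$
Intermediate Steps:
$E = 174$
$Y{\left(y,d \right)} = y + 21 d + \frac{y \left(\frac{13}{2} + y\right)}{-5 + d}$ ($Y{\left(y,d \right)} = \left(\frac{y - \frac{13}{-2}}{d - 5} y + 21 d\right) + y = \left(\frac{y - - \frac{13}{2}}{-5 + d} y + 21 d\right) + y = \left(\frac{y + \frac{13}{2}}{-5 + d} y + 21 d\right) + y = \left(\frac{\frac{13}{2} + y}{-5 + d} y + 21 d\right) + y = \left(\frac{y \left(\frac{13}{2} + y\right)}{-5 + d} + 21 d\right) + y = \left(21 d + \frac{y \left(\frac{13}{2} + y\right)}{-5 + d}\right) + y = y + 21 d + \frac{y \left(\frac{13}{2} + y\right)}{-5 + d}$)
$E + Y{\left(16,N{\left(2 \right)} \right)} = 174 + \frac{16^{2} - 210 + 21 \cdot 2^{2} + \frac{3}{2} \cdot 16 + 2 \cdot 16}{-5 + 2} = 174 + \frac{256 - 210 + 21 \cdot 4 + 24 + 32}{-3} = 174 - \frac{256 - 210 + 84 + 24 + 32}{3} = 174 - 62 = 112$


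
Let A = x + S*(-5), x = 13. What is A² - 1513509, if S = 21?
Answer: -1505045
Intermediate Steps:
A = -92 (A = 13 + 21*(-5) = 13 - 105 = -92)
A² - 1513509 = (-92)² - 1513509 = 8464 - 1513509 = -1505045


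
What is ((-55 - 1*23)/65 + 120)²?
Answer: 352836/25 ≈ 14113.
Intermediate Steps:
((-55 - 1*23)/65 + 120)² = ((-55 - 23)*(1/65) + 120)² = (-78*1/65 + 120)² = (-6/5 + 120)² = (594/5)² = 352836/25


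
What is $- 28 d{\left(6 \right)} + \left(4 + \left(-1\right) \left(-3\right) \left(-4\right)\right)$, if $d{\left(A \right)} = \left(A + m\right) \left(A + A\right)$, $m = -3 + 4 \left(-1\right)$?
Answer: $328$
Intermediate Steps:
$m = -7$ ($m = -3 - 4 = -7$)
$d{\left(A \right)} = 2 A \left(-7 + A\right)$ ($d{\left(A \right)} = \left(A - 7\right) \left(A + A\right) = \left(-7 + A\right) 2 A = 2 A \left(-7 + A\right)$)
$- 28 d{\left(6 \right)} + \left(4 + \left(-1\right) \left(-3\right) \left(-4\right)\right) = - 28 \cdot 2 \cdot 6 \left(-7 + 6\right) + \left(4 + \left(-1\right) \left(-3\right) \left(-4\right)\right) = - 28 \cdot 2 \cdot 6 \left(-1\right) + \left(4 + 3 \left(-4\right)\right) = \left(-28\right) \left(-12\right) + \left(4 - 12\right) = 336 - 8 = 328$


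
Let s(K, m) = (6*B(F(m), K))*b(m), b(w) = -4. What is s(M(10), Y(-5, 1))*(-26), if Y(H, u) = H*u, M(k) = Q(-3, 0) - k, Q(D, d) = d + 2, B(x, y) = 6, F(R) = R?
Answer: 3744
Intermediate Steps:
Q(D, d) = 2 + d
M(k) = 2 - k (M(k) = (2 + 0) - k = 2 - k)
s(K, m) = -144 (s(K, m) = (6*6)*(-4) = 36*(-4) = -144)
s(M(10), Y(-5, 1))*(-26) = -144*(-26) = 3744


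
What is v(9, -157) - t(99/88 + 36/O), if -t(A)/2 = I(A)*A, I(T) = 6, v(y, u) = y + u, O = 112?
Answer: -1829/14 ≈ -130.64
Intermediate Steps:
v(y, u) = u + y
t(A) = -12*A
v(9, -157) - t(99/88 + 36/O) = (-157 + 9) - (-12)*(99/88 + 36/112) = -148 - (-12)*(99*(1/88) + 36*(1/112)) = -148 - (-12)*(9/8 + 9/28) = -148 - (-12)*81/56 = -148 - 1*(-243/14) = -148 + 243/14 = -1829/14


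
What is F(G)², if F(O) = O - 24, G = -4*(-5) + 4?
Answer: 0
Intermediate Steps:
G = 24 (G = 20 + 4 = 24)
F(O) = -24 + O
F(G)² = (-24 + 24)² = 0² = 0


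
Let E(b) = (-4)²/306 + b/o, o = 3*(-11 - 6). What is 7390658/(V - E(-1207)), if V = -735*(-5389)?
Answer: 565385337/303008183 ≈ 1.8659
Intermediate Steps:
o = -51 (o = 3*(-17) = -51)
V = 3960915
E(b) = 8/153 - b/51 (E(b) = (-4)²/306 + b/(-51) = 16*(1/306) + b*(-1/51) = 8/153 - b/51)
7390658/(V - E(-1207)) = 7390658/(3960915 - (8/153 - 1/51*(-1207))) = 7390658/(3960915 - (8/153 + 71/3)) = 7390658/(3960915 - 1*3629/153) = 7390658/(3960915 - 3629/153) = 7390658/(606016366/153) = 7390658*(153/606016366) = 565385337/303008183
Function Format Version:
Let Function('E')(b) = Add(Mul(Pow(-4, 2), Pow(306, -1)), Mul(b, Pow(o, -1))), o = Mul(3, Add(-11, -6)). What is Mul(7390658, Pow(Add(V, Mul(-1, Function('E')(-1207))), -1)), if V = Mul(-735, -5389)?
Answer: Rational(565385337, 303008183) ≈ 1.8659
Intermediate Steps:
o = -51 (o = Mul(3, -17) = -51)
V = 3960915
Function('E')(b) = Add(Rational(8, 153), Mul(Rational(-1, 51), b)) (Function('E')(b) = Add(Mul(Pow(-4, 2), Pow(306, -1)), Mul(b, Pow(-51, -1))) = Add(Mul(16, Rational(1, 306)), Mul(b, Rational(-1, 51))) = Add(Rational(8, 153), Mul(Rational(-1, 51), b)))
Mul(7390658, Pow(Add(V, Mul(-1, Function('E')(-1207))), -1)) = Mul(7390658, Pow(Add(3960915, Mul(-1, Add(Rational(8, 153), Mul(Rational(-1, 51), -1207)))), -1)) = Mul(7390658, Pow(Add(3960915, Mul(-1, Add(Rational(8, 153), Rational(71, 3)))), -1)) = Mul(7390658, Pow(Add(3960915, Mul(-1, Rational(3629, 153))), -1)) = Mul(7390658, Pow(Add(3960915, Rational(-3629, 153)), -1)) = Mul(7390658, Pow(Rational(606016366, 153), -1)) = Mul(7390658, Rational(153, 606016366)) = Rational(565385337, 303008183)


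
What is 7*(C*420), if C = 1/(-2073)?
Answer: -980/691 ≈ -1.4182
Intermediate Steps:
C = -1/2073 ≈ -0.00048239
7*(C*420) = 7*(-1/2073*420) = 7*(-140/691) = -980/691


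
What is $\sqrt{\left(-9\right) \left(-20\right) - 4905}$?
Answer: $15 i \sqrt{21} \approx 68.739 i$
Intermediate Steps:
$\sqrt{\left(-9\right) \left(-20\right) - 4905} = \sqrt{180 - 4905} = \sqrt{-4725} = 15 i \sqrt{21}$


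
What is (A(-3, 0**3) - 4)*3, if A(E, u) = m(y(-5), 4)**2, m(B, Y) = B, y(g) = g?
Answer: 63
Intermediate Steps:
A(E, u) = 25 (A(E, u) = (-5)**2 = 25)
(A(-3, 0**3) - 4)*3 = (25 - 4)*3 = 21*3 = 63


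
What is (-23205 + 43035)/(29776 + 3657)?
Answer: 19830/33433 ≈ 0.59313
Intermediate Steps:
(-23205 + 43035)/(29776 + 3657) = 19830/33433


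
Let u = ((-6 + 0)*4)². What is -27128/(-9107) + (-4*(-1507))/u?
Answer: 17630681/1311408 ≈ 13.444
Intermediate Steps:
u = 576 (u = (-6*4)² = (-24)² = 576)
-27128/(-9107) + (-4*(-1507))/u = -27128/(-9107) - 4*(-1507)/576 = -27128*(-1/9107) + 6028*(1/576) = 27128/9107 + 1507/144 = 17630681/1311408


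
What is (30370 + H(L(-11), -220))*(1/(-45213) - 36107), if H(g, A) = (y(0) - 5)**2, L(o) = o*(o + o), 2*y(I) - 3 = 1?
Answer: -49593893455168/45213 ≈ -1.0969e+9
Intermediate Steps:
y(I) = 2 (y(I) = 3/2 + (1/2)*1 = 3/2 + 1/2 = 2)
L(o) = 2*o**2 (L(o) = o*(2*o) = 2*o**2)
H(g, A) = 9 (H(g, A) = (2 - 5)**2 = (-3)**2 = 9)
(30370 + H(L(-11), -220))*(1/(-45213) - 36107) = (30370 + 9)*(1/(-45213) - 36107) = 30379*(-1/45213 - 36107) = 30379*(-1632505792/45213) = -49593893455168/45213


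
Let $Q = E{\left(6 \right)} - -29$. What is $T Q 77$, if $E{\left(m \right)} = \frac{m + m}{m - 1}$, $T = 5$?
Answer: $12089$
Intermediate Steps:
$E{\left(m \right)} = \frac{2 m}{-1 + m}$
$Q = \frac{157}{5}$ ($Q = 2 \cdot 6 \frac{1}{-1 + 6} - -29 = 2 \cdot 6 \cdot \frac{1}{5} + 29 = \frac{12}{5} + 29 = \frac{157}{5} \approx 31.4$)
$T Q 77 = 5 \cdot \frac{157}{5} \cdot 77 = 157 \cdot 77 = 12089$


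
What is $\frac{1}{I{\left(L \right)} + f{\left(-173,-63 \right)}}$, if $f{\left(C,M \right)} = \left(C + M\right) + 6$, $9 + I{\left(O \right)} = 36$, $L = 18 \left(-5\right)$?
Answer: $- \frac{1}{203} \approx -0.0049261$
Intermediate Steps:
$L = -90$
$I{\left(O \right)} = 27$ ($I{\left(O \right)} = -9 + 36 = 27$)
$f{\left(C,M \right)} = 6 + C + M$
$\frac{1}{I{\left(L \right)} + f{\left(-173,-63 \right)}} = \frac{1}{27 - 230} = \frac{1}{-203} = - \frac{1}{203}$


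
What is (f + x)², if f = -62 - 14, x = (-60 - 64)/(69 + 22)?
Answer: 49561600/8281 ≈ 5985.0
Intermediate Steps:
x = -124/91 ≈ -1.3626
f = -76
(f + x)² = (-76 - 124/91)² = (-7040/91)² = 49561600/8281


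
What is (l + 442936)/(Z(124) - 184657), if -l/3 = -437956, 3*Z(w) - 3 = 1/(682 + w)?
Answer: -4247952072/446498207 ≈ -9.5139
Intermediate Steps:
Z(w) = 1 + 1/(3*(682 + w))
l = 1313868 (l = -3*(-437956) = 1313868)
(l + 442936)/(Z(124) - 184657) = (1313868 + 442936)/((2047/3 + 124)/(682 + 124) - 184657) = 1756804/((2419/3)/806 - 184657) = 1756804/((1/806)*(2419/3) - 184657) = 1756804/(2419/2418 - 184657) = 1756804/(-446498207/2418) = 1756804*(-2418/446498207) = -4247952072/446498207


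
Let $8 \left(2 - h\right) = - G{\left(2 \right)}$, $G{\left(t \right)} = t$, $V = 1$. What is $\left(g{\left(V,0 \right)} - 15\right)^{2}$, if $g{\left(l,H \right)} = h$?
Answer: $\frac{2601}{16} \approx 162.56$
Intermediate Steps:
$h = \frac{9}{4}$ ($h = 2 - \frac{\left(-1\right) 2}{8} = 2 - - \frac{1}{4} = 2 + \frac{1}{4} = \frac{9}{4} \approx 2.25$)
$g{\left(l,H \right)} = \frac{9}{4}$
$\left(g{\left(V,0 \right)} - 15\right)^{2} = \left(\frac{9}{4} - 15\right)^{2} = \left(- \frac{51}{4}\right)^{2} = \frac{2601}{16}$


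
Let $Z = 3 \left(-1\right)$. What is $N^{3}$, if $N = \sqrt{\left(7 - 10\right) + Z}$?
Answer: $- 6 i \sqrt{6} \approx - 14.697 i$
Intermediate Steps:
$Z = -3$
$N = i \sqrt{6}$ ($N = \sqrt{\left(7 - 10\right) - 3} = \sqrt{-3 - 3} = \sqrt{-6} = i \sqrt{6} \approx 2.4495 i$)
$N^{3} = \left(i \sqrt{6}\right)^{3} = - 6 i \sqrt{6}$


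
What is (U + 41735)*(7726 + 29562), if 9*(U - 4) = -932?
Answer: 13972522072/9 ≈ 1.5525e+9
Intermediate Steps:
U = -896/9 (U = 4 + (1/9)*(-932) = 4 - 932/9 = -896/9 ≈ -99.556)
(U + 41735)*(7726 + 29562) = (-896/9 + 41735)*(7726 + 29562) = (374719/9)*37288 = 13972522072/9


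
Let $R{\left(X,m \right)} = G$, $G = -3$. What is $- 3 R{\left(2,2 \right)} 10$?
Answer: $90$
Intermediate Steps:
$R{\left(X,m \right)} = -3$
$- 3 R{\left(2,2 \right)} 10 = \left(-3\right) \left(-3\right) 10 = 9 \cdot 10 = 90$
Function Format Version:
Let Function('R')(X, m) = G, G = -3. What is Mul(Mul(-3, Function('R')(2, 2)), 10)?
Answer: 90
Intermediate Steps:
Function('R')(X, m) = -3
Mul(Mul(-3, Function('R')(2, 2)), 10) = Mul(Mul(-3, -3), 10) = Mul(9, 10) = 90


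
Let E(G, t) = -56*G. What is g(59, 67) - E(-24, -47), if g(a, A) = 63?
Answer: -1281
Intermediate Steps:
g(59, 67) - E(-24, -47) = 63 - (-56)*(-24) = 63 - 1*1344 = 63 - 1344 = -1281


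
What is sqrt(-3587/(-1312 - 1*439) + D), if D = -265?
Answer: 2*I*sqrt(697413)/103 ≈ 16.216*I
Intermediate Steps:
sqrt(-3587/(-1312 - 1*439) + D) = sqrt(-3587/(-1312 - 1*439) - 265) = sqrt(-3587/(-1312 - 439) - 265) = sqrt(-3587/(-1751) - 265) = sqrt(-3587*(-1/1751) - 265) = sqrt(211/103 - 265) = sqrt(-27084/103) = 2*I*sqrt(697413)/103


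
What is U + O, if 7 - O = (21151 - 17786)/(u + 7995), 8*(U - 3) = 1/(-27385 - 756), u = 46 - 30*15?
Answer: 16331903169/1708946648 ≈ 9.5567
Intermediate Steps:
u = -404 (u = 46 - 450 = -404)
U = 675383/225128 (U = 3 + 1/(8*(-27385 - 756)) = 3 + (⅛)/(-28141) = 3 + (⅛)*(-1/28141) = 3 - 1/225128 = 675383/225128 ≈ 3.0000)
O = 49772/7591 (O = 7 - (21151 - 17786)/(-404 + 7995) = 7 - 3365/7591 = 49772/7591 ≈ 6.5567)
U + O = 675383/225128 + 49772/7591 = 16331903169/1708946648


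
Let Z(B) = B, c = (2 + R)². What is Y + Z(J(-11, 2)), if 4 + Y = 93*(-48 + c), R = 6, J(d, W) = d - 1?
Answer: 1472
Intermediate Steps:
J(d, W) = -1 + d
c = 64 (c = (2 + 6)² = 8² = 64)
Y = 1484 (Y = -4 + 93*(-48 + 64) = -4 + 93*16 = -4 + 1488 = 1484)
Y + Z(J(-11, 2)) = 1484 + (-1 - 11) = 1484 - 12 = 1472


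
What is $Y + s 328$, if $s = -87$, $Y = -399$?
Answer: $-28935$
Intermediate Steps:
$Y + s 328 = -399 - 28536 = -28935$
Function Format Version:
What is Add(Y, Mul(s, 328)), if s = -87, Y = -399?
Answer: -28935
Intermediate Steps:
Add(Y, Mul(s, 328)) = Add(-399, Mul(-87, 328)) = Add(-399, -28536) = -28935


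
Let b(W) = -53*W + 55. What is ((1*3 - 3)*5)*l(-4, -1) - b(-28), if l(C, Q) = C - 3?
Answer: -1539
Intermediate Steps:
l(C, Q) = -3 + C
b(W) = 55 - 53*W
((1*3 - 3)*5)*l(-4, -1) - b(-28) = ((1*3 - 3)*5)*(-3 - 4) - (55 - 53*(-28)) = ((3 - 3)*5)*(-7) - (55 + 1484) = (0*5)*(-7) - 1*1539 = 0*(-7) - 1539 = 0 - 1539 = -1539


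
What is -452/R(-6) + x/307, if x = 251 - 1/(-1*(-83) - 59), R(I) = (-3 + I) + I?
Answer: 1140227/36840 ≈ 30.951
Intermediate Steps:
R(I) = -3 + 2*I
x = 6023/24 (x = 251 - 1/(83 - 59) = 251 - 1/24 = 6023/24 ≈ 250.96)
-452/R(-6) + x/307 = -452/(-3 + 2*(-6)) + (6023/24)/307 = -452/(-3 - 12) + (6023/24)*(1/307) = -452/(-15) + 6023/7368 = -452*(-1/15) + 6023/7368 = 452/15 + 6023/7368 = 1140227/36840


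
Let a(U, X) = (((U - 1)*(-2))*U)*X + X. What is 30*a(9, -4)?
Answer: 17160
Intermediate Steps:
a(U, X) = X + U*X*(2 - 2*U) (a(U, X) = (((-1 + U)*(-2))*U)*X + X = ((2 - 2*U)*U)*X + X = (U*(2 - 2*U))*X + X = U*X*(2 - 2*U) + X = X + U*X*(2 - 2*U))
30*a(9, -4) = 30*(-4*(1 - 2*9² + 2*9)) = 30*(-4*(1 - 2*81 + 18)) = 30*(-4*(1 - 162 + 18)) = 30*(-4*(-143)) = 30*572 = 17160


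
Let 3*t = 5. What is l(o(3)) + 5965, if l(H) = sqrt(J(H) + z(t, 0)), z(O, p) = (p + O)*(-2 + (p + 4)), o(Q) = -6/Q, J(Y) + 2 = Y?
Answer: 5965 + I*sqrt(6)/3 ≈ 5965.0 + 0.8165*I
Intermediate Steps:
t = 5/3 (t = (1/3)*5 = 5/3 ≈ 1.6667)
J(Y) = -2 + Y
z(O, p) = (2 + p)*(O + p) (z(O, p) = (O + p)*(-2 + (4 + p)) = (O + p)*(2 + p) = (2 + p)*(O + p))
l(H) = sqrt(4/3 + H) (l(H) = sqrt((-2 + H) + (0**2 + 2*(5/3) + 2*0 + (5/3)*0)) = sqrt((-2 + H) + (0 + 10/3 + 0 + 0)) = sqrt((-2 + H) + 10/3) = sqrt(4/3 + H))
l(o(3)) + 5965 = sqrt(12 + 9*(-6/3))/3 + 5965 = sqrt(12 + 9*(-6*1/3))/3 + 5965 = sqrt(12 + 9*(-2))/3 + 5965 = sqrt(12 - 18)/3 + 5965 = sqrt(-6)/3 + 5965 = (I*sqrt(6))/3 + 5965 = I*sqrt(6)/3 + 5965 = 5965 + I*sqrt(6)/3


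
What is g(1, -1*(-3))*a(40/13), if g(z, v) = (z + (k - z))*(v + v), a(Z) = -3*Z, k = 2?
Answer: -1440/13 ≈ -110.77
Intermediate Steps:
g(z, v) = 4*v (g(z, v) = (z + (2 - z))*(v + v) = 2*(2*v) = 4*v)
g(1, -1*(-3))*a(40/13) = (4*(-1*(-3)))*(-120/13) = (4*3)*(-120/13) = 12*(-3*40/13) = 12*(-120/13) = -1440/13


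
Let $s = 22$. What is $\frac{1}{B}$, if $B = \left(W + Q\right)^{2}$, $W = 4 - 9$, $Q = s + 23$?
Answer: $\frac{1}{1600} \approx 0.000625$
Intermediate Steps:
$Q = 45$ ($Q = 22 + 23 = 45$)
$W = -5$ ($W = 4 - 9 = -5$)
$B = 1600$ ($B = \left(-5 + 45\right)^{2} = 40^{2} = 1600$)
$\frac{1}{B} = \frac{1}{1600}$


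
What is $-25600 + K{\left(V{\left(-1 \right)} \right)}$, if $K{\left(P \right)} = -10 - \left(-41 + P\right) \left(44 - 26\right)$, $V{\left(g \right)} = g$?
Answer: $-24854$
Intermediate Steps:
$K{\left(P \right)} = 728 - 18 P$ ($K{\left(P \right)} = -10 - \left(-41 + P\right) 18 = -10 - \left(-738 + 18 P\right) = 728 - 18 P$)
$-25600 + K{\left(V{\left(-1 \right)} \right)} = -25600 + \left(728 - -18\right) = -25600 + \left(728 + 18\right) = -25600 + 746 = -24854$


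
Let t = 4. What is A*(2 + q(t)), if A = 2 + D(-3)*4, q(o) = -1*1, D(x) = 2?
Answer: 10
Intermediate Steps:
q(o) = -1
A = 10 (A = 2 + 2*4 = 2 + 8 = 10)
A*(2 + q(t)) = 10*(2 - 1) = 10*1 = 10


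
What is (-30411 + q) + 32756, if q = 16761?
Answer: 19106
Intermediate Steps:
(-30411 + q) + 32756 = (-30411 + 16761) + 32756 = -13650 + 32756 = 19106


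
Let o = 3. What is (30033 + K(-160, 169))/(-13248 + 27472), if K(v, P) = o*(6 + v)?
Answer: 29571/14224 ≈ 2.0789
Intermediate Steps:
K(v, P) = 18 + 3*v (K(v, P) = 3*(6 + v) = 18 + 3*v)
(30033 + K(-160, 169))/(-13248 + 27472) = (30033 + (18 + 3*(-160)))/(-13248 + 27472) = (30033 + (18 - 480))/14224 = (30033 - 462)*(1/14224) = 29571*(1/14224) = 29571/14224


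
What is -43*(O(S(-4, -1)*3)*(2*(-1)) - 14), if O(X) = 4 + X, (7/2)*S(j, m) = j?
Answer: 4558/7 ≈ 651.14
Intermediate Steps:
S(j, m) = 2*j/7
-43*(O(S(-4, -1)*3)*(2*(-1)) - 14) = -43*((4 + ((2/7)*(-4))*3)*(2*(-1)) - 14) = -43*((4 - 8/7*3)*(-2) - 14) = -43*((4 - 24/7)*(-2) - 14) = -43*((4/7)*(-2) - 14) = -43*(-8/7 - 14) = -43*(-106/7) = 4558/7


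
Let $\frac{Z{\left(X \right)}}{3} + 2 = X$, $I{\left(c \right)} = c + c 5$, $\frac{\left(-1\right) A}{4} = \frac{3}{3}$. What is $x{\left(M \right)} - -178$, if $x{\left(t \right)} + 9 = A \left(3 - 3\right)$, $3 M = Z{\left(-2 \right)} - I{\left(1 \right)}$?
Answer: $169$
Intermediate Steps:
$A = -4$ ($A = - 4 \cdot \frac{3}{3} = - 4 \cdot 3 \cdot \frac{1}{3} = \left(-4\right) 1 = -4$)
$I{\left(c \right)} = 6 c$ ($I{\left(c \right)} = c + 5 c = 6 c$)
$Z{\left(X \right)} = -6 + 3 X$
$M = -6$ ($M = \frac{\left(-6 + 3 \left(-2\right)\right) - 6 \cdot 1}{3} = \frac{\left(-6 - 6\right) - 6}{3} = \frac{-12 - 6}{3} = \frac{1}{3} \left(-18\right) = -6$)
$x{\left(t \right)} = -9$ ($x{\left(t \right)} = -9 - 4 \left(3 - 3\right) = -9 - 0 = -9 + 0 = -9$)
$x{\left(M \right)} - -178 = -9 - -178 = -9 + 178 = 169$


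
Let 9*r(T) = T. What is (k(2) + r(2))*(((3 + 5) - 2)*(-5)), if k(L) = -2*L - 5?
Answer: 790/3 ≈ 263.33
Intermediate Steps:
r(T) = T/9
k(L) = -5 - 2*L
(k(2) + r(2))*(((3 + 5) - 2)*(-5)) = ((-5 - 2*2) + (1/9)*2)*(((3 + 5) - 2)*(-5)) = ((-5 - 4) + 2/9)*((8 - 2)*(-5)) = (-9 + 2/9)*(6*(-5)) = -79/9*(-30) = 790/3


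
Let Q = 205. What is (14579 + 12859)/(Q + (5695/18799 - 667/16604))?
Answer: 2854819599016/21356811009 ≈ 133.67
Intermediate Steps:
(14579 + 12859)/(Q + (5695/18799 - 667/16604)) = (14579 + 12859)/(205 + (5695/18799 - 667/16604)) = 27438/(205 + (5695*(1/18799) - 667*1/16604)) = 27438/(205 + (5695/18799 - 667/16604)) = 27438/(205 + 82020847/312138596) = 27438/(64070433027/312138596) = 27438*(312138596/64070433027) = 2854819599016/21356811009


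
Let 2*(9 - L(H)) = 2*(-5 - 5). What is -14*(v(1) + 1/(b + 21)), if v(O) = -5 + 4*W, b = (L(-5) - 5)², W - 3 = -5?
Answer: 5640/31 ≈ 181.94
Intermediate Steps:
L(H) = 19 (L(H) = 9 - (-5 - 5) = 9 - (-10) = 9 - ½*(-20) = 9 + 10 = 19)
W = -2 (W = 3 - 5 = -2)
b = 196 (b = (19 - 5)² = 14² = 196)
v(O) = -13 (v(O) = -5 + 4*(-2) = -5 - 8 = -13)
-14*(v(1) + 1/(b + 21)) = -14*(-13 + 1/(196 + 21)) = -14*(-13 + 1/217) = -14*(-2820/217) = 5640/31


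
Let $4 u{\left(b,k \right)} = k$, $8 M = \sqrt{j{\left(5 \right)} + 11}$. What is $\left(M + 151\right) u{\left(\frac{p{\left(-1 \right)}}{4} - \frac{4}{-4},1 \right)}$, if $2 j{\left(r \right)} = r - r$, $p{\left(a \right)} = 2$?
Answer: $\frac{151}{4} + \frac{\sqrt{11}}{32} \approx 37.854$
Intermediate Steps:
$j{\left(r \right)} = 0$ ($j{\left(r \right)} = \frac{r - r}{2} = \frac{1}{2} \cdot 0 = 0$)
$M = \frac{\sqrt{11}}{8}$ ($M = \frac{\sqrt{0 + 11}}{8} = \frac{\sqrt{11}}{8} \approx 0.41458$)
$u{\left(b,k \right)} = \frac{k}{4}$
$\left(M + 151\right) u{\left(\frac{p{\left(-1 \right)}}{4} - \frac{4}{-4},1 \right)} = \left(\frac{\sqrt{11}}{8} + 151\right) \frac{1}{4} \cdot 1 = \left(151 + \frac{\sqrt{11}}{8}\right) \frac{1}{4} = \frac{151}{4} + \frac{\sqrt{11}}{32}$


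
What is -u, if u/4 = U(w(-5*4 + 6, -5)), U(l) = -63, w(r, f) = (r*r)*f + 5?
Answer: 252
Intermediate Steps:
w(r, f) = 5 + f*r² (w(r, f) = r²*f + 5 = f*r² + 5 = 5 + f*r²)
u = -252 (u = 4*(-63) = -252)
-u = -1*(-252) = 252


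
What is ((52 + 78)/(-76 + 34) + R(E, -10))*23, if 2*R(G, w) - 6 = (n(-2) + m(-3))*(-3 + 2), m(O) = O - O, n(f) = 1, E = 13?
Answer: -575/42 ≈ -13.690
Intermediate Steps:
m(O) = 0
R(G, w) = 5/2 (R(G, w) = 3 + ((1 + 0)*(-3 + 2))/2 = 3 + (1*(-1))/2 = 3 + (½)*(-1) = 3 - ½ = 5/2)
((52 + 78)/(-76 + 34) + R(E, -10))*23 = ((52 + 78)/(-76 + 34) + 5/2)*23 = (130/(-42) + 5/2)*23 = (130*(-1/42) + 5/2)*23 = (-65/21 + 5/2)*23 = -25/42*23 = -575/42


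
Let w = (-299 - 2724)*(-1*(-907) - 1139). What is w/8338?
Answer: 350668/4169 ≈ 84.113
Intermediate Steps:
w = 701336 (w = -3023*(907 - 1139) = -3023*(-232) = 701336)
w/8338 = 701336/8338 = 701336*(1/8338) = 350668/4169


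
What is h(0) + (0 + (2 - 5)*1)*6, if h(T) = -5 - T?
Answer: -23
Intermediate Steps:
h(0) + (0 + (2 - 5)*1)*6 = (-5 - 1*0) + (0 + (2 - 5)*1)*6 = (-5 + 0) + (0 - 3*1)*6 = -5 + (0 - 3)*6 = -5 - 3*6 = -5 - 18 = -23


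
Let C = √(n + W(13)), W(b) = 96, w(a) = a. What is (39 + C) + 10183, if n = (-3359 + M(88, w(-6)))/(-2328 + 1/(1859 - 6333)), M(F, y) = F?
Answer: 10222 + √10566704230624726/10415473 ≈ 10232.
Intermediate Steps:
n = 14634454/10415473 (n = (-3359 + 88)/(-2328 + 1/(1859 - 6333)) = -3271/(-2328 + 1/(-4474)) = -3271/(-2328 - 1/4474) = -3271/(-10415473/4474) = -3271*(-4474/10415473) = 14634454/10415473 ≈ 1.4051)
C = √10566704230624726/10415473 (C = √(14634454/10415473 + 96) = √(1014519862/10415473) = √10566704230624726/10415473 ≈ 9.8694)
(39 + C) + 10183 = (39 + √10566704230624726/10415473) + 10183 = 10222 + √10566704230624726/10415473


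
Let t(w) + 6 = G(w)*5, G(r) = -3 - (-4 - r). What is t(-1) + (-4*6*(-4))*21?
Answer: 2010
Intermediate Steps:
G(r) = 1 + r (G(r) = -3 + (4 + r) = 1 + r)
t(w) = -1 + 5*w (t(w) = -6 + (1 + w)*5 = -6 + (5 + 5*w) = -1 + 5*w)
t(-1) + (-4*6*(-4))*21 = (-1 + 5*(-1)) + (-4*6*(-4))*21 = (-1 - 5) - 24*(-4)*21 = -6 + 96*21 = -6 + 2016 = 2010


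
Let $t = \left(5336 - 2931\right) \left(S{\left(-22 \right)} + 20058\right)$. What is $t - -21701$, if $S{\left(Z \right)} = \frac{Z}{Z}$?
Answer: $48263596$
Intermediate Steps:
$S{\left(Z \right)} = 1$
$t = 48241895$ ($t = \left(5336 - 2931\right) \left(1 + 20058\right) = 2405 \cdot 20059 = 48241895$)
$t - -21701 = 48241895 - -21701 = 48241895 + 21701 = 48263596$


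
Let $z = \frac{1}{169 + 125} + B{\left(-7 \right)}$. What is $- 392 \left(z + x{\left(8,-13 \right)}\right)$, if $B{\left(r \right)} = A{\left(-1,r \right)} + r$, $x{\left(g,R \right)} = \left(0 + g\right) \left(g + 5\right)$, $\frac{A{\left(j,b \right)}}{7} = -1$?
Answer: $- \frac{105844}{3} \approx -35281.0$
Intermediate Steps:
$A{\left(j,b \right)} = -7$ ($A{\left(j,b \right)} = 7 \left(-1\right) = -7$)
$x{\left(g,R \right)} = g \left(5 + g\right)$
$B{\left(r \right)} = -7 + r$
$z = - \frac{4115}{294}$ ($z = \frac{1}{169 + 125} - 14 = \frac{1}{294} - 14 = - \frac{4115}{294} \approx -13.997$)
$- 392 \left(z + x{\left(8,-13 \right)}\right) = - 392 \left(- \frac{4115}{294} + 8 \left(5 + 8\right)\right) = - 392 \left(- \frac{4115}{294} + 8 \cdot 13\right) = - 392 \left(- \frac{4115}{294} + 104\right) = \left(-392\right) \frac{26461}{294} = - \frac{105844}{3}$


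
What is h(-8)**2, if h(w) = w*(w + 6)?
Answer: 256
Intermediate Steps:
h(w) = w*(6 + w)
h(-8)**2 = (-8*(6 - 8))**2 = (-8*(-2))**2 = 16**2 = 256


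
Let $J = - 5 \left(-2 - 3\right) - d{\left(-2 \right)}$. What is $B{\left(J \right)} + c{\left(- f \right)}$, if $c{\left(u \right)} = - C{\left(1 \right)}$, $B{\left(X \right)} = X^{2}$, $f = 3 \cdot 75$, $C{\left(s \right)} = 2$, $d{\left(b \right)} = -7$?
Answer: $1022$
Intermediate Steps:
$J = 32$ ($J = - 5 \left(-2 - 3\right) - -7 = \left(-5\right) \left(-5\right) + 7 = 25 + 7 = 32$)
$f = 225$
$c{\left(u \right)} = -2$ ($c{\left(u \right)} = \left(-1\right) 2 = -2$)
$B{\left(J \right)} + c{\left(- f \right)} = 32^{2} - 2 = 1024 - 2 = 1022$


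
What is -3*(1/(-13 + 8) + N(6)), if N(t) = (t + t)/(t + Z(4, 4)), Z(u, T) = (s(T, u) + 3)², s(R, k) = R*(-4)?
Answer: 69/175 ≈ 0.39429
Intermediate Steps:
s(R, k) = -4*R
Z(u, T) = (3 - 4*T)² (Z(u, T) = (-4*T + 3)² = (3 - 4*T)²)
N(t) = 2*t/(169 + t) (N(t) = (t + t)/(t + (-3 + 4*4)²) = (2*t)/(t + (-3 + 16)²) = (2*t)/(t + 13²) = (2*t)/(t + 169) = (2*t)/(169 + t) = 2*t/(169 + t))
-3*(1/(-13 + 8) + N(6)) = -3*(1/(-13 + 8) + 2*6/(169 + 6)) = -3*(1/(-5) + 2*6/175) = -3*(-⅕ + 2*6*(1/175)) = -3*(-⅕ + 12/175) = -3*(-23/175) = 69/175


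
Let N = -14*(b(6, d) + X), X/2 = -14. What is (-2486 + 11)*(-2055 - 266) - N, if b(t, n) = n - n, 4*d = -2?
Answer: 5744083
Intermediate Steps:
d = -½ (d = (¼)*(-2) = -½ ≈ -0.50000)
X = -28 (X = 2*(-14) = -28)
b(t, n) = 0
N = 392 (N = -14*(0 - 28) = -14*(-28) = 392)
(-2486 + 11)*(-2055 - 266) - N = (-2486 + 11)*(-2055 - 266) - 1*392 = -2475*(-2321) - 392 = 5744475 - 392 = 5744083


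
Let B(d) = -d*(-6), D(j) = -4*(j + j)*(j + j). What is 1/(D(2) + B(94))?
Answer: 1/500 ≈ 0.0020000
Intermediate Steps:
D(j) = -16*j² (D(j) = -4*2*j*2*j = -16*j²)
B(d) = 6*d (B(d) = -(-6)*d = 6*d)
1/(D(2) + B(94)) = 1/(-16*2² + 6*94) = 1/(-16*4 + 564) = 1/(-64 + 564) = 1/500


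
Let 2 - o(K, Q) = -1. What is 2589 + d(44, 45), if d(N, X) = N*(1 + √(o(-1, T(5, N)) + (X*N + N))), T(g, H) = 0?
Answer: 2633 + 44*√2027 ≈ 4614.0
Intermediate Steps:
o(K, Q) = 3 (o(K, Q) = 2 - 1*(-1) = 2 + 1 = 3)
d(N, X) = N*(1 + √(3 + N + N*X)) (d(N, X) = N*(1 + √(3 + (X*N + N))) = N*(1 + √(3 + (N*X + N))) = N*(1 + √(3 + (N + N*X))) = N*(1 + √(3 + N + N*X)))
2589 + d(44, 45) = 2589 + 44*(1 + √(3 + 44 + 44*45)) = 2589 + 44*(1 + √(3 + 44 + 1980)) = 2589 + 44*(1 + √2027) = 2589 + (44 + 44*√2027) = 2633 + 44*√2027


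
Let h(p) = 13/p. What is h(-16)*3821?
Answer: -49673/16 ≈ -3104.6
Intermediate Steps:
h(-16)*3821 = (13/(-16))*3821 = (13*(-1/16))*3821 = -13/16*3821 = -49673/16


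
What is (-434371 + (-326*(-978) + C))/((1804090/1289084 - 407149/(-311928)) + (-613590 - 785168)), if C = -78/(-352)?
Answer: 255529517426603769/3093427997033355190 ≈ 0.082604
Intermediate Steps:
C = 39/176 (C = -78*(-1/352) = 39/176 ≈ 0.22159)
(-434371 + (-326*(-978) + C))/((1804090/1289084 - 407149/(-311928)) + (-613590 - 785168)) = (-434371 + (-326*(-978) + 39/176))/((1804090/1289084 - 407149/(-311928)) + (-613590 - 785168)) = (-434371 + (318828 + 39/176))/((1804090*(1/1289084) - 407149*(-1/311928)) - 1398758) = (-434371 + 56113767/176)/((902045/644542 + 407149/311928) - 1398758) = -20335529/(176*(271898861759/100525348488 - 1398758)) = -20335529/(176*(-140610363501516145/100525348488)) = -20335529/176*(-100525348488/140610363501516145) = 255529517426603769/3093427997033355190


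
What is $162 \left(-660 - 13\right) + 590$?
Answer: $-108436$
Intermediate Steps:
$162 \left(-660 - 13\right) + 590 = 162 \left(-673\right) + 590 = -109026 + 590 = -108436$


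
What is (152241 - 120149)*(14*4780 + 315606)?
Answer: 12276024392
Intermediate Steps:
(152241 - 120149)*(14*4780 + 315606) = 32092*(66920 + 315606) = 32092*382526 = 12276024392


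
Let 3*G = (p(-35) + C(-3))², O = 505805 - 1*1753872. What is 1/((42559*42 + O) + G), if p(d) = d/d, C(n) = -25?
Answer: 1/539603 ≈ 1.8532e-6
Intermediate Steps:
O = -1248067 (O = 505805 - 1753872 = -1248067)
p(d) = 1
G = 192 (G = (1 - 25)²/3 = (⅓)*(-24)² = (⅓)*576 = 192)
1/((42559*42 + O) + G) = 1/((42559*42 - 1248067) + 192) = 1/((1787478 - 1248067) + 192) = 1/(539411 + 192) = 1/539603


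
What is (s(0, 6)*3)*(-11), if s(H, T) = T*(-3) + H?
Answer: 594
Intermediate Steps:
s(H, T) = H - 3*T (s(H, T) = -3*T + H = H - 3*T)
(s(0, 6)*3)*(-11) = ((0 - 3*6)*3)*(-11) = ((0 - 18)*3)*(-11) = -18*3*(-11) = -54*(-11) = 594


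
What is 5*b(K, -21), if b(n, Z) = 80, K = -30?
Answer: 400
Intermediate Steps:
5*b(K, -21) = 5*80 = 400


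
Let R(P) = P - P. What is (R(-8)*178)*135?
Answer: 0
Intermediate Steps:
R(P) = 0
(R(-8)*178)*135 = (0*178)*135 = 0*135 = 0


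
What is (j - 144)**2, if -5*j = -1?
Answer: 516961/25 ≈ 20678.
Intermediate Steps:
j = 1/5 (j = -1/5*(-1) = 1/5 ≈ 0.20000)
(j - 144)**2 = (1/5 - 144)**2 = (-719/5)**2 = 516961/25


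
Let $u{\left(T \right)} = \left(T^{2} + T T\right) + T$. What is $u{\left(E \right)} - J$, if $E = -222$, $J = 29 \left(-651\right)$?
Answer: $117225$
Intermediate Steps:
$J = -18879$
$u{\left(T \right)} = T + 2 T^{2}$ ($u{\left(T \right)} = \left(T^{2} + T^{2}\right) + T = 2 T^{2} + T = T + 2 T^{2}$)
$u{\left(E \right)} - J = - 222 \left(1 + 2 \left(-222\right)\right) - -18879 = - 222 \left(1 - 444\right) + 18879 = \left(-222\right) \left(-443\right) + 18879 = 98346 + 18879 = 117225$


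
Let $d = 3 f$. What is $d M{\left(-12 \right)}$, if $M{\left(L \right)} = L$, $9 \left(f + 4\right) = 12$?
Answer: $96$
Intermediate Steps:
$f = - \frac{8}{3}$ ($f = -4 + \frac{1}{9} \cdot 12 = -4 + \frac{4}{3} = - \frac{8}{3} \approx -2.6667$)
$d = -8$ ($d = 3 \left(- \frac{8}{3}\right) = -8$)
$d M{\left(-12 \right)} = \left(-8\right) \left(-12\right) = 96$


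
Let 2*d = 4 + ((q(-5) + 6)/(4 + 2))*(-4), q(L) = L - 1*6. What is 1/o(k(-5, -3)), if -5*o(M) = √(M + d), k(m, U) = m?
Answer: 5*I*√3/2 ≈ 4.3301*I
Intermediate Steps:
q(L) = -6 + L (q(L) = L - 6 = -6 + L)
d = 11/3 (d = (4 + (((-6 - 5) + 6)/(4 + 2))*(-4))/2 = (4 + ((-11 + 6)/6)*(-4))/2 = (4 - 5*⅙*(-4))/2 = (4 - ⅚*(-4))/2 = (4 + 10/3)/2 = (½)*(22/3) = 11/3 ≈ 3.6667)
o(M) = -√(11/3 + M)/5 (o(M) = -√(M + 11/3)/5 = -√(11/3 + M)/5)
1/o(k(-5, -3)) = 1/(-√(33 + 9*(-5))/15) = 1/(-√(33 - 45)/15) = 1/(-2*I*√3/15) = 5*I*√3/2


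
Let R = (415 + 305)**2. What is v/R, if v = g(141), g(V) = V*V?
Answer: 2209/57600 ≈ 0.038351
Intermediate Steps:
g(V) = V**2
v = 19881 (v = 141**2 = 19881)
R = 518400 (R = 720**2 = 518400)
v/R = 19881/518400 = 19881*(1/518400) = 2209/57600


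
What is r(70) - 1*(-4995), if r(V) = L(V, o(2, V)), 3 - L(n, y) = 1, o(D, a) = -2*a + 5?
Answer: 4997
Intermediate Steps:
o(D, a) = 5 - 2*a
L(n, y) = 2 (L(n, y) = 3 - 1*1 = 3 - 1 = 2)
r(V) = 2
r(70) - 1*(-4995) = 2 - 1*(-4995) = 2 + 4995 = 4997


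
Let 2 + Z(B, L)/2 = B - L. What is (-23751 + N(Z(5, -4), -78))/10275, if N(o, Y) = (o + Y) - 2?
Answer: -7939/3425 ≈ -2.3180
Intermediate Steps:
Z(B, L) = -4 - 2*L + 2*B (Z(B, L) = -4 + 2*(B - L) = -4 + (-2*L + 2*B) = -4 - 2*L + 2*B)
N(o, Y) = -2 + Y + o (N(o, Y) = (Y + o) - 2 = -2 + Y + o)
(-23751 + N(Z(5, -4), -78))/10275 = (-23751 + (-2 - 78 + (-4 - 2*(-4) + 2*5)))/10275 = (-23751 + (-2 - 78 + (-4 + 8 + 10)))*(1/10275) = (-23751 + (-2 - 78 + 14))*(1/10275) = (-23751 - 66)*(1/10275) = -23817*1/10275 = -7939/3425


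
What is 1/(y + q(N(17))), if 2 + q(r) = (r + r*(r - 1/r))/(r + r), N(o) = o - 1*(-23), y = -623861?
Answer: -80/49907401 ≈ -1.6030e-6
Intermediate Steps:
N(o) = 23 + o (N(o) = o + 23 = 23 + o)
q(r) = -2 + (r + r*(r - 1/r))/(2*r) (q(r) = -2 + (r + r*(r - 1/r))/(r + r) = -2 + (r + r*(r - 1/r))/((2*r)) = -2 + (r + r*(r - 1/r))*(1/(2*r)) = -2 + (r + r*(r - 1/r))/(2*r))
1/(y + q(N(17))) = 1/(-623861 + (-1 + (23 + 17)*(-3 + (23 + 17)))/(2*(23 + 17))) = 1/(-623861 + (1/2)*(-1 + 40*(-3 + 40))/40) = 1/(-623861 + (1/2)*(1/40)*(-1 + 40*37)) = 1/(-623861 + (1/2)*(1/40)*(-1 + 1480)) = 1/(-623861 + (1/2)*(1/40)*1479) = 1/(-623861 + 1479/80) = 1/(-49907401/80) = -80/49907401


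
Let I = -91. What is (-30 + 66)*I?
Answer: -3276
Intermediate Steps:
(-30 + 66)*I = (-30 + 66)*(-91) = 36*(-91) = -3276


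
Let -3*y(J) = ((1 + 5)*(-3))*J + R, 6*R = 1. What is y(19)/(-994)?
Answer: -293/2556 ≈ -0.11463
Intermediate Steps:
R = ⅙ (R = (⅙)*1 = ⅙ ≈ 0.16667)
y(J) = -1/18 + 6*J (y(J) = -(((1 + 5)*(-3))*J + ⅙)/3 = -((6*(-3))*J + ⅙)/3 = -(-18*J + ⅙)/3 = -(⅙ - 18*J)/3 = -1/18 + 6*J)
y(19)/(-994) = (-1/18 + 6*19)/(-994) = (-1/18 + 114)*(-1/994) = (2051/18)*(-1/994) = -293/2556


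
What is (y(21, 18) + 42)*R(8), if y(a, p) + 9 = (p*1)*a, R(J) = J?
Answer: 3288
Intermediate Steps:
y(a, p) = -9 + a*p (y(a, p) = -9 + (p*1)*a = -9 + p*a = -9 + a*p)
(y(21, 18) + 42)*R(8) = ((-9 + 21*18) + 42)*8 = ((-9 + 378) + 42)*8 = (369 + 42)*8 = 411*8 = 3288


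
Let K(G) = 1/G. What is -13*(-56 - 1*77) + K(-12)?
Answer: 20747/12 ≈ 1728.9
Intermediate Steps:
-13*(-56 - 1*77) + K(-12) = -13*(-56 - 1*77) + 1/(-12) = -13*(-56 - 77) - 1/12 = -13*(-133) - 1/12 = 1729 - 1/12 = 20747/12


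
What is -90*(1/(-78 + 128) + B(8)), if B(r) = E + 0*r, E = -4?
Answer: 1791/5 ≈ 358.20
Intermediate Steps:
B(r) = -4 (B(r) = -4 + 0*r = -4 + 0 = -4)
-90*(1/(-78 + 128) + B(8)) = -90*(1/(-78 + 128) - 4) = -90*(1/50 - 4) = -90*(-199/50) = 1791/5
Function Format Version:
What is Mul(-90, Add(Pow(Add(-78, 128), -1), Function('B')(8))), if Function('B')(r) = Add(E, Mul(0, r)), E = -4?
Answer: Rational(1791, 5) ≈ 358.20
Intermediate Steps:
Function('B')(r) = -4 (Function('B')(r) = Add(-4, Mul(0, r)) = Add(-4, 0) = -4)
Mul(-90, Add(Pow(Add(-78, 128), -1), Function('B')(8))) = Mul(-90, Add(Pow(Add(-78, 128), -1), -4)) = Mul(-90, Add(Pow(50, -1), -4)) = Mul(-90, Add(Rational(1, 50), -4)) = Mul(-90, Rational(-199, 50)) = Rational(1791, 5)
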